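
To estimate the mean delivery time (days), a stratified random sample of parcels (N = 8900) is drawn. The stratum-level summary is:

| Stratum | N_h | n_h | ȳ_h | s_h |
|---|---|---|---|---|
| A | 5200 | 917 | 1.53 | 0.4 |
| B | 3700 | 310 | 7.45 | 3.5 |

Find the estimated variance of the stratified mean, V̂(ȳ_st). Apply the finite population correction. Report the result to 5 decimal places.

V̂(ȳ_st) ≈ 0.00631

V̂(ȳ_st) = Σ W_h² (1 − n_h/N_h) s_h²/n_h, with W_h = N_h/N and N = 8900:
  stratum A: (5200/8900)²·(1 − 917/5200)·0.4²/917 = 4.90594e-05
  stratum B: (3700/8900)²·(1 − 310/3700)·3.5²/310 = 0.00625743
V̂(ȳ_st) = 0.00630649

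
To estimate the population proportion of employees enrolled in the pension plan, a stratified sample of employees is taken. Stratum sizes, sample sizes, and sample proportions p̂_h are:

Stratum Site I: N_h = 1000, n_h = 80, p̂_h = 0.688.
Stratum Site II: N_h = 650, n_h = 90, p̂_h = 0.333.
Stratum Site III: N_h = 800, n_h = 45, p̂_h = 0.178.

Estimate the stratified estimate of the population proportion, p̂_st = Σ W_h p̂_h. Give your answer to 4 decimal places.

p̂_st ≈ 0.4273

N = 2450; stratum weights W_h = N_h/N.
p̂_st = Σ W_h p̂_h = (1000·0.688 + 650·0.333 + 800·0.178)/2450 = 0.42729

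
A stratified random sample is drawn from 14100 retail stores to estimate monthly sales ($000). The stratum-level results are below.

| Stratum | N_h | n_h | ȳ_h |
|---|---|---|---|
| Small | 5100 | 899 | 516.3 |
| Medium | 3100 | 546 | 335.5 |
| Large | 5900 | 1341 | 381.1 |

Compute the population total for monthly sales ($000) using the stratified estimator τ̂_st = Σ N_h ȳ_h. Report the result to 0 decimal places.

τ̂_st ≈ 5921670

τ̂_st = Σ N_h ȳ_h = 5100·516.3 + 3100·335.5 + 5900·381.1 = 5921670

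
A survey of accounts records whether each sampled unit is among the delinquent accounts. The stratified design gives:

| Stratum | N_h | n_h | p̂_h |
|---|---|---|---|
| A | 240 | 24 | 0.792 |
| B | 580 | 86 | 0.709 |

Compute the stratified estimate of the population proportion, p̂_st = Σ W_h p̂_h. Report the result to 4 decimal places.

p̂_st ≈ 0.7333

N = 820; stratum weights W_h = N_h/N.
p̂_st = Σ W_h p̂_h = (240·0.792 + 580·0.709)/820 = 0.73329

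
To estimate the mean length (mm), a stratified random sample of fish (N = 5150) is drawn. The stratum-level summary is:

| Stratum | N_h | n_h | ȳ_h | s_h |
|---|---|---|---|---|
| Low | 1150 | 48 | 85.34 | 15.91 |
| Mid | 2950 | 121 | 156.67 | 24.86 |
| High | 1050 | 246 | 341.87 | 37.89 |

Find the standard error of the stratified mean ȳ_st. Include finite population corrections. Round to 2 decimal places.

SE(ȳ_st) ≈ 1.43

V̂(ȳ_st) = Σ W_h² (1 − n_h/N_h) s_h²/n_h, with W_h = N_h/N and N = 5150:
  stratum Low: (1150/5150)²·(1 − 48/1150)·15.91²/48 = 0.251979
  stratum Mid: (2950/5150)²·(1 − 121/2950)·24.86²/121 = 1.60715
  stratum High: (1050/5150)²·(1 − 246/1050)·37.89²/246 = 0.185757
V̂(ȳ_st) = 2.04489
SE(ȳ_st) = √2.04489 = 1.43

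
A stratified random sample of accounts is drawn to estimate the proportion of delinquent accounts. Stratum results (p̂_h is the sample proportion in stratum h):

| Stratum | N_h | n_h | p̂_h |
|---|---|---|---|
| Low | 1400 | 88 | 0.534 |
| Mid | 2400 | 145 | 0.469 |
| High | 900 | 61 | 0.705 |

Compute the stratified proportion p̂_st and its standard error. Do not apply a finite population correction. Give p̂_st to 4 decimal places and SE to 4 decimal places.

N = 4700; stratum weights W_h = N_h/N.
p̂_st = Σ W_h p̂_h = (1400·0.534 + 2400·0.469 + 900·0.705)/4700 = 0.53355
V̂(p̂_st) = Σ W_h² p̂_h(1−p̂_h)/(n_h−1):
  stratum Low: (1400/4700)²·0.534·0.466/87 = 0.000253786
  stratum Mid: (2400/4700)²·0.469·0.531/144 = 0.000450953
  stratum High: (900/4700)²·0.705·0.295/60 = 0.000127101
V̂(p̂_st) = 0.000831841; SE = √V̂ = 0.0288417

p̂_st ≈ 0.5336, SE ≈ 0.0288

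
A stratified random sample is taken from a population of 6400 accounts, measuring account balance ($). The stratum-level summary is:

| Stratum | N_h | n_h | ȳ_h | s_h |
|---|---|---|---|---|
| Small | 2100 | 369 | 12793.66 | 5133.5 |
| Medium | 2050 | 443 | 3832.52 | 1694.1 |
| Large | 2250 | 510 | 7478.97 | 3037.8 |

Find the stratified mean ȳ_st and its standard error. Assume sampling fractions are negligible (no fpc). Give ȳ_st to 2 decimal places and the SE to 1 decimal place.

ȳ_st = Σ W_h ȳ_h = (2100·12793.66 + 2050·3832.52 + 2250·7478.97)/6400 = 8054.84914
V̂(ȳ_st) = Σ W_h² s_h²/n_h, with W_h = N_h/N and N = 6400:
  stratum Small: (2100/6400)²·5133.5²/369 = 7689.17
  stratum Medium: (2050/6400)²·1694.1²/443 = 664.695
  stratum Large: (2250/6400)²·3037.8²/510 = 2236.42
V̂(ȳ_st) = 10590.3
SE(ȳ_st) = √10590.3 = 102.909

ȳ_st ≈ 8054.85, SE ≈ 102.9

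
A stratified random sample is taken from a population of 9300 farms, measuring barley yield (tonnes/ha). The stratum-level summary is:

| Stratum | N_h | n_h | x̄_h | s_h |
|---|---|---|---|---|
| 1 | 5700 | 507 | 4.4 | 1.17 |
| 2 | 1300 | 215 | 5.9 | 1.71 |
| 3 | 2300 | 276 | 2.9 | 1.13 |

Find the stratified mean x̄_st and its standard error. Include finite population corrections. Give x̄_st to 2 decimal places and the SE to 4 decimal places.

x̄_st ≈ 4.24, SE ≈ 0.0373

x̄_st = Σ W_h x̄_h = (5700·4.4 + 1300·5.9 + 2300·2.9)/9300 = 4.23871
V̂(x̄_st) = Σ W_h² (1 − n_h/N_h) s_h²/n_h, with W_h = N_h/N and N = 9300:
  stratum 1: (5700/9300)²·(1 − 507/5700)·1.17²/507 = 0.000924041
  stratum 2: (1300/9300)²·(1 − 215/1300)·1.71²/215 = 0.0002218
  stratum 3: (2300/9300)²·(1 − 276/2300)·1.13²/276 = 0.000249012
V̂(x̄_st) = 0.00139485
SE(x̄_st) = √0.00139485 = 0.0373477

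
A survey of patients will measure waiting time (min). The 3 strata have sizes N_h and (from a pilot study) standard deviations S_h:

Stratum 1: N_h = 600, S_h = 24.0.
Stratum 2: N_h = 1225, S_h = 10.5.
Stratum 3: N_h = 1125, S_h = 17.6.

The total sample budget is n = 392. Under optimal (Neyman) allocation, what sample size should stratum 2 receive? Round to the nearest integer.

Neyman allocation: n_h = n · N_h S_h / Σ N_i S_i, with n = 392.
  stratum 1: N_h·S_h = 600·24.0 = 14400.00
  stratum 2: N_h·S_h = 1225·10.5 = 12862.50
  stratum 3: N_h·S_h = 1125·17.6 = 19800.00
Σ N_h S_h = 47062.50
n for stratum 2 = 392·12862.50/47062.50 = 107.136 → 107

107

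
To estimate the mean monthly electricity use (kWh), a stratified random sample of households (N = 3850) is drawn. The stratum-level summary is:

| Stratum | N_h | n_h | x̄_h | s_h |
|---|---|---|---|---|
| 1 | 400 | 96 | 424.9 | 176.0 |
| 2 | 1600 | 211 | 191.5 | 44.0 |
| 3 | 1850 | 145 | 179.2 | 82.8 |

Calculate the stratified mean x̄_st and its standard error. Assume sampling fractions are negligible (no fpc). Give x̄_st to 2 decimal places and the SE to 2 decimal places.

x̄_st ≈ 209.84, SE ≈ 4.00

x̄_st = Σ W_h x̄_h = (400·424.9 + 1600·191.5 + 1850·179.2)/3850 = 209.83896
V̂(x̄_st) = Σ W_h² s_h²/n_h, with W_h = N_h/N and N = 3850:
  stratum 1: (400/3850)²·176.0²/96 = 3.48299
  stratum 2: (1600/3850)²·44.0²/211 = 1.58468
  stratum 3: (1850/3850)²·82.8²/145 = 10.9173
V̂(x̄_st) = 15.985
SE(x̄_st) = √15.985 = 3.99812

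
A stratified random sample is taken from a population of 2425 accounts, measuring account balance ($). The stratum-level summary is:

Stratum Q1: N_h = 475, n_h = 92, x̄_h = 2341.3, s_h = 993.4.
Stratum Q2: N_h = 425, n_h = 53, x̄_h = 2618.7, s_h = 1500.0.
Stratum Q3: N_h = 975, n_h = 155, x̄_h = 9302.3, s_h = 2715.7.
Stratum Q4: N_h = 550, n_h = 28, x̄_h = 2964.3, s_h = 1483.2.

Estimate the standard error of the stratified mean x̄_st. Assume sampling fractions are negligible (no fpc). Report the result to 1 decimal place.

SE(x̄_st) ≈ 116.0

V̂(x̄_st) = Σ W_h² s_h²/n_h, with W_h = N_h/N and N = 2425:
  stratum Q1: (475/2425)²·993.4²/92 = 411.552
  stratum Q2: (425/2425)²·1500.0²/53 = 1303.95
  stratum Q3: (975/2425)²·2715.7²/155 = 7691.62
  stratum Q4: (550/2425)²·1483.2²/28 = 4041.51
V̂(x̄_st) = 13448.6
SE(x̄_st) = √13448.6 = 115.968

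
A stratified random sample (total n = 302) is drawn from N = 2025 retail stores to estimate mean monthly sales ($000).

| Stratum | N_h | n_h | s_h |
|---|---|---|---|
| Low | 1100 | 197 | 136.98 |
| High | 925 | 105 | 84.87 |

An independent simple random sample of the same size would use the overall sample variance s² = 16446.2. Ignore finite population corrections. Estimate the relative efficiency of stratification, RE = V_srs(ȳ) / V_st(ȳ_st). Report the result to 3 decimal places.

RE ≈ 1.284

V̂(ȳ_st) = Σ W_h² s_h²/n_h, with W_h = N_h/N and N = 2025:
  stratum Low: (1100/2025)²·136.98²/197 = 28.105
  stratum High: (925/2025)²·84.87²/105 = 14.3137
V_st = 42.4187
V_srs = s²/n = 16446.2/302 = 54.4576
Relative efficiency = V_srs / V_st = 54.4576/42.4187 = 1.2838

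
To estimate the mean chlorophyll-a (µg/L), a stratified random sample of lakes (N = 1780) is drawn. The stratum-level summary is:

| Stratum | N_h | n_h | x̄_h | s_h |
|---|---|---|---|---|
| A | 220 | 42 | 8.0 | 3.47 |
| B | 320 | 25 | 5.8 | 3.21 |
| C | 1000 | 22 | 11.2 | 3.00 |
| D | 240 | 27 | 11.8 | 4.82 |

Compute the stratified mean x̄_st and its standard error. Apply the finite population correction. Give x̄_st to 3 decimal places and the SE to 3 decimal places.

x̄_st = Σ W_h x̄_h = (220·8.0 + 320·5.8 + 1000·11.2 + 240·11.8)/1780 = 9.91461
V̂(x̄_st) = Σ W_h² (1 − n_h/N_h) s_h²/n_h, with W_h = N_h/N and N = 1780:
  stratum A: (220/1780)²·(1 − 42/220)·3.47²/42 = 0.00354334
  stratum B: (320/1780)²·(1 − 25/320)·3.21²/25 = 0.0122801
  stratum C: (1000/1780)²·(1 − 22/1000)·3.00²/22 = 0.126275
  stratum D: (240/1780)²·(1 − 27/240)·4.82²/27 = 0.0138829
V̂(x̄_st) = 0.155982
SE(x̄_st) = √0.155982 = 0.394945

x̄_st ≈ 9.915, SE ≈ 0.395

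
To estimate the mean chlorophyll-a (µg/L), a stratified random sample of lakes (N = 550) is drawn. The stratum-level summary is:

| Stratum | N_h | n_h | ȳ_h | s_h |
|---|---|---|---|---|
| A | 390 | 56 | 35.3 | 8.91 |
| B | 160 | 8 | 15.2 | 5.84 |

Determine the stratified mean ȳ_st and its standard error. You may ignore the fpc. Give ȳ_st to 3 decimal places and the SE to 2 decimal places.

ȳ_st = Σ W_h ȳ_h = (390·35.3 + 160·15.2)/550 = 29.45273
V̂(ȳ_st) = Σ W_h² s_h²/n_h, with W_h = N_h/N and N = 550:
  stratum A: (390/550)²·8.91²/56 = 0.712806
  stratum B: (160/550)²·5.84²/8 = 0.360787
V̂(ȳ_st) = 1.07359
SE(ȳ_st) = √1.07359 = 1.03614

ȳ_st ≈ 29.453, SE ≈ 1.04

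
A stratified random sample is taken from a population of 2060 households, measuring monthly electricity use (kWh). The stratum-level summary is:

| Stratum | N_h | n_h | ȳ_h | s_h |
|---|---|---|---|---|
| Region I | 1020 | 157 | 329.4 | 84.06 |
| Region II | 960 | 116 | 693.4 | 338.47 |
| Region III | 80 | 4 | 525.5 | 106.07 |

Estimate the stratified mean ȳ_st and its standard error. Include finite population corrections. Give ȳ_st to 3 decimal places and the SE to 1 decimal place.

ȳ_st = Σ W_h ȳ_h = (1020·329.4 + 960·693.4 + 80·525.5)/2060 = 506.64660
V̂(ȳ_st) = Σ W_h² (1 − n_h/N_h) s_h²/n_h, with W_h = N_h/N and N = 2060:
  stratum Region I: (1020/2060)²·(1 − 157/1020)·84.06²/157 = 9.33589
  stratum Region II: (960/2060)²·(1 − 116/960)·338.47²/116 = 188.565
  stratum Region III: (80/2060)²·(1 − 4/80)·106.07²/4 = 4.0299
V̂(ȳ_st) = 201.931
SE(ȳ_st) = √201.931 = 14.2102

ȳ_st ≈ 506.647, SE ≈ 14.2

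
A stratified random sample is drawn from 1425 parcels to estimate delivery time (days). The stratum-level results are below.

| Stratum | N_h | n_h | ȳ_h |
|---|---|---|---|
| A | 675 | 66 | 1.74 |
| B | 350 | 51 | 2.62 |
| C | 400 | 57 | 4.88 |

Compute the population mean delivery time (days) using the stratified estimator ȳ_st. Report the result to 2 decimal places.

ȳ_st ≈ 2.84

N = Σ N_h = 1425. Stratum weights W_h = N_h/N.
ȳ_st = (675·1.74 + 350·2.62 + 400·4.88) / 1425 = 2.8375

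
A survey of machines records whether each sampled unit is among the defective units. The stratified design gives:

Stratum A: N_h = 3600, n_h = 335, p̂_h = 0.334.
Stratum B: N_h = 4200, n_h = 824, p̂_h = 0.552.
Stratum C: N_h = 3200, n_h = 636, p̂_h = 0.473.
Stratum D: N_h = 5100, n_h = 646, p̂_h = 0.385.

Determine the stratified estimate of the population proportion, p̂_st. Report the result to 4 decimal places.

p̂_st ≈ 0.4347

N = 16100; stratum weights W_h = N_h/N.
p̂_st = Σ W_h p̂_h = (3600·0.334 + 4200·0.552 + 3200·0.473 + 5100·0.385)/16100 = 0.43465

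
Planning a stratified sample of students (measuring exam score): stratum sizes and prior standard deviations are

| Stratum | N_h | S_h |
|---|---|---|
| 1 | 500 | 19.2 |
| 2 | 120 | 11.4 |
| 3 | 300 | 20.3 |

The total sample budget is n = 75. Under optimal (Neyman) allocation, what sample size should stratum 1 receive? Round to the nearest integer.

42

Neyman allocation: n_h = n · N_h S_h / Σ N_i S_i, with n = 75.
  stratum 1: N_h·S_h = 500·19.2 = 9600.00
  stratum 2: N_h·S_h = 120·11.4 = 1368.00
  stratum 3: N_h·S_h = 300·20.3 = 6090.00
Σ N_h S_h = 17058.00
n for stratum 1 = 75·9600.00/17058.00 = 42.209 → 42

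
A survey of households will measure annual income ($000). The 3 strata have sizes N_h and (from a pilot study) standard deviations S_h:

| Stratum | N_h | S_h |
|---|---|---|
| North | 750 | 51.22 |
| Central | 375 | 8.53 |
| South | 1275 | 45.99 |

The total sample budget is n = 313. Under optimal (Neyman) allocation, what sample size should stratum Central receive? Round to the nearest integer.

Neyman allocation: n_h = n · N_h S_h / Σ N_i S_i, with n = 313.
  stratum North: N_h·S_h = 750·51.22 = 38415.00
  stratum Central: N_h·S_h = 375·8.53 = 3198.75
  stratum South: N_h·S_h = 1275·45.99 = 58637.25
Σ N_h S_h = 100251.00
n for stratum Central = 313·3198.75/100251.00 = 9.987 → 10

10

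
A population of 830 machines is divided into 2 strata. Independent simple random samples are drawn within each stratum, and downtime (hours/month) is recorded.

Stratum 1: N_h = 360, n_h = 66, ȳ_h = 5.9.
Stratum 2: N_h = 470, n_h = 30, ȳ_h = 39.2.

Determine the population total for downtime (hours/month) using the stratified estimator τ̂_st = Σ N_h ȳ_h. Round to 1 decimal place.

τ̂_st = Σ N_h ȳ_h = 360·5.9 + 470·39.2 = 20548.0

τ̂_st ≈ 20548.0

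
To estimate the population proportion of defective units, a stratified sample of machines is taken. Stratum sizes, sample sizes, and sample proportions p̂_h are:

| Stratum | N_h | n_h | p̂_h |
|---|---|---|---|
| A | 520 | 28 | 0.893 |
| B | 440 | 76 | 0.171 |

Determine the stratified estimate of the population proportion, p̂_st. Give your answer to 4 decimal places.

N = 960; stratum weights W_h = N_h/N.
p̂_st = Σ W_h p̂_h = (520·0.893 + 440·0.171)/960 = 0.56208

p̂_st ≈ 0.5621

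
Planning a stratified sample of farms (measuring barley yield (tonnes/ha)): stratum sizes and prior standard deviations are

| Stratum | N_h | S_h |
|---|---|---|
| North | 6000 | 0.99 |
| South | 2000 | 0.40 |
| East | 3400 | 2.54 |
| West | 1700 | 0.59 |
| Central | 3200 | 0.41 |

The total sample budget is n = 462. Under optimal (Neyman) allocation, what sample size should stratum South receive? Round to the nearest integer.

Neyman allocation: n_h = n · N_h S_h / Σ N_i S_i, with n = 462.
  stratum North: N_h·S_h = 6000·0.99 = 5940.00
  stratum South: N_h·S_h = 2000·0.40 = 800.00
  stratum East: N_h·S_h = 3400·2.54 = 8636.00
  stratum West: N_h·S_h = 1700·0.59 = 1003.00
  stratum Central: N_h·S_h = 3200·0.41 = 1312.00
Σ N_h S_h = 17691.00
n for stratum South = 462·800.00/17691.00 = 20.892 → 21

21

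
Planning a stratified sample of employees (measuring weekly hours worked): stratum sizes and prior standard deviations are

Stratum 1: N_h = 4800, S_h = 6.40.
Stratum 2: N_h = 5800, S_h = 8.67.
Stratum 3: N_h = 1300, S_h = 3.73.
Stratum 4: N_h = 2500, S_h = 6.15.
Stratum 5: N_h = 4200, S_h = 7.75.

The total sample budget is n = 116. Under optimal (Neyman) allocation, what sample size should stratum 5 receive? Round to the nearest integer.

Neyman allocation: n_h = n · N_h S_h / Σ N_i S_i, with n = 116.
  stratum 1: N_h·S_h = 4800·6.40 = 30720.00
  stratum 2: N_h·S_h = 5800·8.67 = 50286.00
  stratum 3: N_h·S_h = 1300·3.73 = 4849.00
  stratum 4: N_h·S_h = 2500·6.15 = 15375.00
  stratum 5: N_h·S_h = 4200·7.75 = 32550.00
Σ N_h S_h = 133780.00
n for stratum 5 = 116·32550.00/133780.00 = 28.224 → 28

28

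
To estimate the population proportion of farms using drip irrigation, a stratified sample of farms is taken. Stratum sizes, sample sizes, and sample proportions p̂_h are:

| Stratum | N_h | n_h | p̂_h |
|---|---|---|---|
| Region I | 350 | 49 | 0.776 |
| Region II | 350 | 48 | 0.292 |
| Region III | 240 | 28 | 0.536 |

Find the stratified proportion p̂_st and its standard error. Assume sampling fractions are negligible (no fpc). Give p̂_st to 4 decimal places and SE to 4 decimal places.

N = 940; stratum weights W_h = N_h/N.
p̂_st = Σ W_h p̂_h = (350·0.776 + 350·0.292 + 240·0.536)/940 = 0.53451
V̂(p̂_st) = Σ W_h² p̂_h(1−p̂_h)/(n_h−1):
  stratum Region I: (350/940)²·0.776·0.224/48 = 0.000502052
  stratum Region II: (350/940)²·0.292·0.708/47 = 0.000609816
  stratum Region III: (240/940)²·0.536·0.464/27 = 0.000600462
V̂(p̂_st) = 0.00171233; SE = √V̂ = 0.0413803

p̂_st ≈ 0.5345, SE ≈ 0.0414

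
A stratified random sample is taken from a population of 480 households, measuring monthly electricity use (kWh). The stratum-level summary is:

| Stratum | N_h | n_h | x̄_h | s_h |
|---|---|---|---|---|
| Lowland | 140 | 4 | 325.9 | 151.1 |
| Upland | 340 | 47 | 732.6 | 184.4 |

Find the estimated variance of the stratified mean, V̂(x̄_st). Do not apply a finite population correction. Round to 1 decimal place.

V̂(x̄_st) ≈ 848.6

V̂(x̄_st) = Σ W_h² s_h²/n_h, with W_h = N_h/N and N = 480:
  stratum Lowland: (140/480)²·151.1²/4 = 485.56
  stratum Upland: (340/480)²·184.4²/47 = 362.994
V̂(x̄_st) = 848.553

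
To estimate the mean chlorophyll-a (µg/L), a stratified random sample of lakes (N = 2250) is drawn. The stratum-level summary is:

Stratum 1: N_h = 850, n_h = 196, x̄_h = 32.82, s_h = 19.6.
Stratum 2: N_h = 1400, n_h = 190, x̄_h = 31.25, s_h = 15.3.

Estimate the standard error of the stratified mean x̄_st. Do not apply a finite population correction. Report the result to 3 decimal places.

V̂(x̄_st) = Σ W_h² s_h²/n_h, with W_h = N_h/N and N = 2250:
  stratum 1: (850/2250)²·19.6²/196 = 0.279723
  stratum 2: (1400/2250)²·15.3²/190 = 0.477002
V̂(x̄_st) = 0.756726
SE(x̄_st) = √0.756726 = 0.8699

SE(x̄_st) ≈ 0.870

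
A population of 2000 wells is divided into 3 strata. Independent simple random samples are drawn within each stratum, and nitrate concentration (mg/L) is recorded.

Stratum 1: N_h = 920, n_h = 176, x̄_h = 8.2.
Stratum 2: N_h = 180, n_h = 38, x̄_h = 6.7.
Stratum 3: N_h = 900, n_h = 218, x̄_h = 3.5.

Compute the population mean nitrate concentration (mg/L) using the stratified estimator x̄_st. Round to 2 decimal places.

N = Σ N_h = 2000. Stratum weights W_h = N_h/N.
x̄_st = (920·8.2 + 180·6.7 + 900·3.5) / 2000 = 5.9500

x̄_st ≈ 5.95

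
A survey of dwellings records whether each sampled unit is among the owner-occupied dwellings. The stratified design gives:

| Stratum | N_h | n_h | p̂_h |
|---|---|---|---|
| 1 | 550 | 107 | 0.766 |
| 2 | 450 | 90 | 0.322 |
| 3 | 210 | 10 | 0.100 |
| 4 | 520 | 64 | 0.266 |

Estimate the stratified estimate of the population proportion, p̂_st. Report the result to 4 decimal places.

p̂_st ≈ 0.4194

N = 1730; stratum weights W_h = N_h/N.
p̂_st = Σ W_h p̂_h = (550·0.766 + 450·0.322 + 210·0.100 + 520·0.266)/1730 = 0.41938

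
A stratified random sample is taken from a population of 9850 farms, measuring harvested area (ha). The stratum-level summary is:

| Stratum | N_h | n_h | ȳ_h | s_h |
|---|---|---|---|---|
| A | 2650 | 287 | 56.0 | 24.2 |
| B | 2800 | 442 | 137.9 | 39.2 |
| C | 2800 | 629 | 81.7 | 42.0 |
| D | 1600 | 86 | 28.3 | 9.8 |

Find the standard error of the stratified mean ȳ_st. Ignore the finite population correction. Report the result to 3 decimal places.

V̂(ȳ_st) = Σ W_h² s_h²/n_h, with W_h = N_h/N and N = 9850:
  stratum A: (2650/9850)²·24.2²/287 = 0.147696
  stratum B: (2800/9850)²·39.2²/442 = 0.280927
  stratum C: (2800/9850)²·42.0²/629 = 0.226617
  stratum D: (1600/9850)²·9.8²/86 = 0.029466
V̂(ȳ_st) = 0.684705
SE(ȳ_st) = √0.684705 = 0.827469

SE(ȳ_st) ≈ 0.827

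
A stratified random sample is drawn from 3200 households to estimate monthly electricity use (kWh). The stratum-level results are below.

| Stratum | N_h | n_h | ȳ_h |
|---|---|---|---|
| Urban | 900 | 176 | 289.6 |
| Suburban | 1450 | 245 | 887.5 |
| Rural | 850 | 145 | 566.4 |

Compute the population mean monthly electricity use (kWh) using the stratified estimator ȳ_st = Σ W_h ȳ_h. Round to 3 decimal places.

N = Σ N_h = 3200. Stratum weights W_h = N_h/N.
ȳ_st = (900·289.6 + 1450·887.5 + 850·566.4) / 3200 = 634.04844

ȳ_st ≈ 634.048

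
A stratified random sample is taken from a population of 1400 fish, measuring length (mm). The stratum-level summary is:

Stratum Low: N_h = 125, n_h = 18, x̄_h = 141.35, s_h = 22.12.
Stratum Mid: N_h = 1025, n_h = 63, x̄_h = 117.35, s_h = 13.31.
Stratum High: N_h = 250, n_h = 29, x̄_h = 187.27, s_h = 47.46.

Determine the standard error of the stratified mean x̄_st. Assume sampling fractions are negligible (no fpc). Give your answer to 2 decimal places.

SE(x̄_st) ≈ 2.05

V̂(x̄_st) = Σ W_h² s_h²/n_h, with W_h = N_h/N and N = 1400:
  stratum Low: (125/1400)²·22.12²/18 = 0.216701
  stratum Mid: (1025/1400)²·13.31²/63 = 1.50733
  stratum High: (250/1400)²·47.46²/29 = 2.47675
V̂(x̄_st) = 4.20077
SE(x̄_st) = √4.20077 = 2.04958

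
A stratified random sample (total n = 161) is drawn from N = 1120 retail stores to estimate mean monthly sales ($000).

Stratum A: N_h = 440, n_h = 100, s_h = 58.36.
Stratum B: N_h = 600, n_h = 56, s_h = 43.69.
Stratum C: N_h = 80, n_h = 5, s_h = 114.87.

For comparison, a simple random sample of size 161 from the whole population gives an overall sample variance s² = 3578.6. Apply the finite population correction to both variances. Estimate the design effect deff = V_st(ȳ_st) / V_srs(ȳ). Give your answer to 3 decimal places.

V̂(ȳ_st) = Σ W_h² (1 − n_h/N_h) s_h²/n_h, with W_h = N_h/N and N = 1120:
  stratum A: (440/1120)²·(1 − 100/440)·58.36²/100 = 4.06187
  stratum B: (600/1120)²·(1 − 56/600)·43.69²/56 = 8.86932
  stratum C: (80/1120)²·(1 − 5/80)·114.87²/5 = 12.6229
V_st = 25.5541
V_srs = (1 − 161/1120)·3578.6/161 = 19.0322
deff = V_st / V_srs = 25.5541/19.0322 = 1.3427

deff ≈ 1.343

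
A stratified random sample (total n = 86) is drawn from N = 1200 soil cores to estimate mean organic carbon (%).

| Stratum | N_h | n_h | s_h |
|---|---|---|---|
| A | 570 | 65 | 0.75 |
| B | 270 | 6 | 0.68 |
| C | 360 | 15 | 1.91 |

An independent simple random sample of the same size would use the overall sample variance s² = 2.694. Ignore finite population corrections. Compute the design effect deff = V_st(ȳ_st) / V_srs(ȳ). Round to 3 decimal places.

deff ≈ 0.886

V̂(ȳ_st) = Σ W_h² s_h²/n_h, with W_h = N_h/N and N = 1200:
  stratum A: (570/1200)²·0.75²/65 = 0.00195252
  stratum B: (270/1200)²·0.68²/6 = 0.0039015
  stratum C: (360/1200)²·1.91²/15 = 0.0218886
V_st = 0.0277426
V_srs = s²/n = 2.694/86 = 0.0313256
deff = V_st / V_srs = 0.0277426/0.0313256 = 0.8856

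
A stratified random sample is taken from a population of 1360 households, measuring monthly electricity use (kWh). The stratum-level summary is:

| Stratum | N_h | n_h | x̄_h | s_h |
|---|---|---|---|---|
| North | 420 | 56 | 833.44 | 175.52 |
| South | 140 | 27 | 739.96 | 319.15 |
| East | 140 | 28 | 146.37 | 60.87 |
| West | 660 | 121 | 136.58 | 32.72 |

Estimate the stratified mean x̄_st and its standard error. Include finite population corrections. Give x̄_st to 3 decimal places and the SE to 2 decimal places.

x̄_st = Σ W_h x̄_h = (420·833.44 + 140·739.96 + 140·146.37 + 660·136.58)/1360 = 414.90721
V̂(x̄_st) = Σ W_h² (1 − n_h/N_h) s_h²/n_h, with W_h = N_h/N and N = 1360:
  stratum North: (420/1360)²·(1 − 56/420)·175.52²/56 = 45.4714
  stratum South: (140/1360)²·(1 − 27/140)·319.15²/27 = 32.2667
  stratum East: (140/1360)²·(1 − 28/140)·60.87²/28 = 1.1218
  stratum West: (660/1360)²·(1 − 121/660)·32.72²/121 = 1.70175
V̂(x̄_st) = 80.5616
SE(x̄_st) = √80.5616 = 8.97561

x̄_st ≈ 414.907, SE ≈ 8.98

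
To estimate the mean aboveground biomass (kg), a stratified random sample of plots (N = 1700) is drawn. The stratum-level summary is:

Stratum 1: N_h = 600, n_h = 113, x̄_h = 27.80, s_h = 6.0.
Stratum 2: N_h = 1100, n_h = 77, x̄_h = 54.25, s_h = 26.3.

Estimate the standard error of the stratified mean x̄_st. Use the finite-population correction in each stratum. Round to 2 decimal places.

V̂(x̄_st) = Σ W_h² (1 − n_h/N_h) s_h²/n_h, with W_h = N_h/N and N = 1700:
  stratum 1: (600/1700)²·(1 − 113/600)·6.0²/113 = 0.0322112
  stratum 2: (1100/1700)²·(1 − 77/1100)·26.3²/77 = 3.49777
V̂(x̄_st) = 3.52998
SE(x̄_st) = √3.52998 = 1.87882

SE(x̄_st) ≈ 1.88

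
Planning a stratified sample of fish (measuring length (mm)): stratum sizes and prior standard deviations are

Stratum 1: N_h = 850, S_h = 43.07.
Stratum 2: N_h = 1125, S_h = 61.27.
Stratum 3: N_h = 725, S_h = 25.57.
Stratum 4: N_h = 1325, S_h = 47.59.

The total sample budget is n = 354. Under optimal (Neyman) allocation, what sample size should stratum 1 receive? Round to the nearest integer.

Neyman allocation: n_h = n · N_h S_h / Σ N_i S_i, with n = 354.
  stratum 1: N_h·S_h = 850·43.07 = 36609.50
  stratum 2: N_h·S_h = 1125·61.27 = 68928.75
  stratum 3: N_h·S_h = 725·25.57 = 18538.25
  stratum 4: N_h·S_h = 1325·47.59 = 63056.75
Σ N_h S_h = 187133.25
n for stratum 1 = 354·36609.50/187133.25 = 69.254 → 69

69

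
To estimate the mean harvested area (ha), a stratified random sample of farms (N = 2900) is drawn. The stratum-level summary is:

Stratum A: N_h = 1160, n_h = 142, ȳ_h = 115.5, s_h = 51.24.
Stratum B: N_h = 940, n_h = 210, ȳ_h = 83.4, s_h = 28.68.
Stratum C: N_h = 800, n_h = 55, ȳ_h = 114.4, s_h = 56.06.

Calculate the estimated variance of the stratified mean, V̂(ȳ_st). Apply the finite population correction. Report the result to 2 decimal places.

V̂(ȳ_st) = Σ W_h² (1 − n_h/N_h) s_h²/n_h, with W_h = N_h/N and N = 2900:
  stratum A: (1160/2900)²·(1 − 142/1160)·51.24²/142 = 2.59621
  stratum B: (940/2900)²·(1 − 210/940)·28.68²/210 = 0.31959
  stratum C: (800/2900)²·(1 − 55/800)·56.06²/55 = 4.04943
V̂(ȳ_st) = 6.96523

V̂(ȳ_st) ≈ 6.97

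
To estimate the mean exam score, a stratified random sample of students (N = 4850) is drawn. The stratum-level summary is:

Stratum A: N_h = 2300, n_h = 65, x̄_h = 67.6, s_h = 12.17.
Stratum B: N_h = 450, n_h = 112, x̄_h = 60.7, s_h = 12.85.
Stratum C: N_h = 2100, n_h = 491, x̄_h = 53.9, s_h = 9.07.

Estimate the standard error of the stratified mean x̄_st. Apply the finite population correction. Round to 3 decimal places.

SE(x̄_st) ≈ 0.729

V̂(x̄_st) = Σ W_h² (1 − n_h/N_h) s_h²/n_h, with W_h = N_h/N and N = 4850:
  stratum A: (2300/4850)²·(1 − 65/2300)·12.17²/65 = 0.497955
  stratum B: (450/4850)²·(1 − 112/450)·12.85²/112 = 0.0095331
  stratum C: (2100/4850)²·(1 − 491/2100)·9.07²/491 = 0.0240672
V̂(x̄_st) = 0.531555
SE(x̄_st) = √0.531555 = 0.729078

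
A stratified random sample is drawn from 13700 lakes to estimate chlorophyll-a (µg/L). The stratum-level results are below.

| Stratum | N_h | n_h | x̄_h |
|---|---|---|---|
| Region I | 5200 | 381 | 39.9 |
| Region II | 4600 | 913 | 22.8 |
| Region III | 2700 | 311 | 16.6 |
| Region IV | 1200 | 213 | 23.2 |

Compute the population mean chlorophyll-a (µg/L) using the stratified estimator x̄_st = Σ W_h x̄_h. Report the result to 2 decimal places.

N = Σ N_h = 13700. Stratum weights W_h = N_h/N.
x̄_st = (5200·39.9 + 4600·22.8 + 2700·16.6 + 1200·23.2) / 13700 = 28.1036

x̄_st ≈ 28.10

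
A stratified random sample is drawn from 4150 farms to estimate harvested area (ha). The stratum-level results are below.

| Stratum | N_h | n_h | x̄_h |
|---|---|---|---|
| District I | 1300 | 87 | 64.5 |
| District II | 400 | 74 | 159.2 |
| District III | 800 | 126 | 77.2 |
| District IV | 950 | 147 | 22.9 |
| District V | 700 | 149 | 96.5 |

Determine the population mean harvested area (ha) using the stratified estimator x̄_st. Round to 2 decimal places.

x̄_st ≈ 71.95

N = Σ N_h = 4150. Stratum weights W_h = N_h/N.
x̄_st = (1300·64.5 + 400·159.2 + 800·77.2 + 950·22.9 + 700·96.5) / 4150 = 71.9506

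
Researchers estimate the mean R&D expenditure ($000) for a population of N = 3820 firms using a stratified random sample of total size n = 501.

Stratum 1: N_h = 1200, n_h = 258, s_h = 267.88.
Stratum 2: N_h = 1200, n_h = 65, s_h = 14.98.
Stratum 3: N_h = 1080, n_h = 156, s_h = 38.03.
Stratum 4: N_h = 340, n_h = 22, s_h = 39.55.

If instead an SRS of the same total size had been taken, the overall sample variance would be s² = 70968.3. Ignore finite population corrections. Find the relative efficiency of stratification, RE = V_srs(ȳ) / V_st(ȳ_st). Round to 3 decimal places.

V̂(ȳ_st) = Σ W_h² s_h²/n_h, with W_h = N_h/N and N = 3820:
  stratum 1: (1200/3820)²·267.88²/258 = 27.4471
  stratum 2: (1200/3820)²·14.98²/65 = 0.34068
  stratum 3: (1080/3820)²·38.03²/156 = 0.741052
  stratum 4: (340/3820)²·39.55²/22 = 0.56325
V_st = 29.0921
V_srs = s²/n = 70968.3/501 = 141.653
Relative efficiency = V_srs / V_st = 141.653/29.0921 = 4.8691

RE ≈ 4.869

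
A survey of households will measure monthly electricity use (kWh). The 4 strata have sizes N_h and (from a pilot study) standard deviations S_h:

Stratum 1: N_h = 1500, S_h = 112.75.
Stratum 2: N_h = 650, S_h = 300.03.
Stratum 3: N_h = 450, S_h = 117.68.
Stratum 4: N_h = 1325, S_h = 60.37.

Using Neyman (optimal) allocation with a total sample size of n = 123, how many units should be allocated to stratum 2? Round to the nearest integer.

Neyman allocation: n_h = n · N_h S_h / Σ N_i S_i, with n = 123.
  stratum 1: N_h·S_h = 1500·112.75 = 169125.00
  stratum 2: N_h·S_h = 650·300.03 = 195019.50
  stratum 3: N_h·S_h = 450·117.68 = 52956.00
  stratum 4: N_h·S_h = 1325·60.37 = 79990.25
Σ N_h S_h = 497090.75
n for stratum 2 = 123·195019.50/497090.75 = 48.256 → 48

48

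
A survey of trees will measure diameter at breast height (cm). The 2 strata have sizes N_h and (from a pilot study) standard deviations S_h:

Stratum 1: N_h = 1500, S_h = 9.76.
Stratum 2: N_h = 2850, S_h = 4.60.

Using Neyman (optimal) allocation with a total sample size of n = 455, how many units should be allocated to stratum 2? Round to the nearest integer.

Neyman allocation: n_h = n · N_h S_h / Σ N_i S_i, with n = 455.
  stratum 1: N_h·S_h = 1500·9.76 = 14640.00
  stratum 2: N_h·S_h = 2850·4.60 = 13110.00
Σ N_h S_h = 27750.00
n for stratum 2 = 455·13110.00/27750.00 = 214.957 → 215

215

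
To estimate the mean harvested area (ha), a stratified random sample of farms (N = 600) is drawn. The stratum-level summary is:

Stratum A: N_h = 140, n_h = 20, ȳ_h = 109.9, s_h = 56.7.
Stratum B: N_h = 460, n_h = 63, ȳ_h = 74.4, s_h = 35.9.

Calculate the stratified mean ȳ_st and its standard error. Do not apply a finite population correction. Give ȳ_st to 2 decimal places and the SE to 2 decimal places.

ȳ_st = Σ W_h ȳ_h = (140·109.9 + 460·74.4)/600 = 82.68333
V̂(ȳ_st) = Σ W_h² s_h²/n_h, with W_h = N_h/N and N = 600:
  stratum A: (140/600)²·56.7²/20 = 8.75165
  stratum B: (460/600)²·35.9²/63 = 12.0243
V̂(ȳ_st) = 20.776
SE(ȳ_st) = √20.776 = 4.55807

ȳ_st ≈ 82.68, SE ≈ 4.56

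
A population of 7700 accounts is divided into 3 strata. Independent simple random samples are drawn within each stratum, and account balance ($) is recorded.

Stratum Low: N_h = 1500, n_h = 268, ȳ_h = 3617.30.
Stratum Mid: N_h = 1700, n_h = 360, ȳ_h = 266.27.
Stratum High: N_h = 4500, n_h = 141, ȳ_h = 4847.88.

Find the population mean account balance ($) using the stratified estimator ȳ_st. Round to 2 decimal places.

N = Σ N_h = 7700. Stratum weights W_h = N_h/N.
ȳ_st = (1500·3617.30 + 1700·266.27 + 4500·4847.88) / 7700 = 3596.6323

ȳ_st ≈ 3596.63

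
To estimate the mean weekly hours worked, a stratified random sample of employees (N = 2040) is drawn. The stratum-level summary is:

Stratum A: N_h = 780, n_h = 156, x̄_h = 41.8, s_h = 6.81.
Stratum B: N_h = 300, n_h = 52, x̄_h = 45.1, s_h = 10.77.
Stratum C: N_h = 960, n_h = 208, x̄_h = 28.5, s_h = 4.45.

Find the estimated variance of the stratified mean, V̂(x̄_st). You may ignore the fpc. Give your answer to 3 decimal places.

V̂(x̄_st) ≈ 0.113

V̂(x̄_st) = Σ W_h² s_h²/n_h, with W_h = N_h/N and N = 2040:
  stratum A: (780/2040)²·6.81²/156 = 0.0434609
  stratum B: (300/2040)²·10.77²/52 = 0.0482403
  stratum C: (960/2040)²·4.45²/208 = 0.0210833
V̂(x̄_st) = 0.112785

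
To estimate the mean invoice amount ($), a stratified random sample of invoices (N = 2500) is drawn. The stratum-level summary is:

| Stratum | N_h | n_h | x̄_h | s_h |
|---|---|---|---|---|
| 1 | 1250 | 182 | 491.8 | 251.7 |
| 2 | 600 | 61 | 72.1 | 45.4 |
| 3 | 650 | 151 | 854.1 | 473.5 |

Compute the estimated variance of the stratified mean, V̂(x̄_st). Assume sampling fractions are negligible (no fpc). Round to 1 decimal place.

V̂(x̄_st) ≈ 189.3

V̂(x̄_st) = Σ W_h² s_h²/n_h, with W_h = N_h/N and N = 2500:
  stratum 1: (1250/2500)²·251.7²/182 = 87.0232
  stratum 2: (600/2500)²·45.4²/61 = 1.94628
  stratum 3: (650/2500)²·473.5²/151 = 100.371
V̂(x̄_st) = 189.341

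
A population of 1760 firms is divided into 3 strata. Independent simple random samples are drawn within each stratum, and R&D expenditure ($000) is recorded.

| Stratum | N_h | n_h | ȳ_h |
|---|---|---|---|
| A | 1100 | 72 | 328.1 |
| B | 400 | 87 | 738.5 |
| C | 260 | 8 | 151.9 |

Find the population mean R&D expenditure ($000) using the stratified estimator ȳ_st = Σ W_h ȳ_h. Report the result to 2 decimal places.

ȳ_st ≈ 395.34

N = Σ N_h = 1760. Stratum weights W_h = N_h/N.
ȳ_st = (1100·328.1 + 400·738.5 + 260·151.9) / 1760 = 395.3432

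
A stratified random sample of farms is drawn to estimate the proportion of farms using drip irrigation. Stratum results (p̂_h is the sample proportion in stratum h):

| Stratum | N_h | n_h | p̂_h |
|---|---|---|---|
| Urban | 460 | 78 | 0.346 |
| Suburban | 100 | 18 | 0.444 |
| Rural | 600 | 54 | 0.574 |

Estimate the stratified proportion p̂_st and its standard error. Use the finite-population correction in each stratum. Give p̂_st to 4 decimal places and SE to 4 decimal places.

p̂_st ≈ 0.4724, SE ≈ 0.0399

N = 1160; stratum weights W_h = N_h/N.
p̂_st = Σ W_h p̂_h = (460·0.346 + 100·0.444 + 600·0.574)/1160 = 0.47238
V̂(p̂_st) = Σ W_h² (1 − n_h/N_h) p̂_h(1−p̂_h)/(n_h−1):
  stratum Urban: (460/1160)²·(1 − 78/460)·0.346·0.654/77 = 0.000383768
  stratum Suburban: (100/1160)²·(1 − 18/100)·0.444·0.556/17 = 8.84926e-05
  stratum Rural: (600/1160)²·(1 − 54/600)·0.574·0.426/53 = 0.00112324
V̂(p̂_st) = 0.0015955; SE = √V̂ = 0.0399437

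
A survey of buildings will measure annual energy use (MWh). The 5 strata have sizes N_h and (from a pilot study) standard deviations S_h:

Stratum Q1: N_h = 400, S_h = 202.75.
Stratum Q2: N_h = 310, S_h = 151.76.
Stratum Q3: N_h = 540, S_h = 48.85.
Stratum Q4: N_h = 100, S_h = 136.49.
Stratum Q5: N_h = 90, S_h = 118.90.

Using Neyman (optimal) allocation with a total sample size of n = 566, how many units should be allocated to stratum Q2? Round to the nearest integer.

Neyman allocation: n_h = n · N_h S_h / Σ N_i S_i, with n = 566.
  stratum Q1: N_h·S_h = 400·202.75 = 81100.00
  stratum Q2: N_h·S_h = 310·151.76 = 47045.60
  stratum Q3: N_h·S_h = 540·48.85 = 26379.00
  stratum Q4: N_h·S_h = 100·136.49 = 13649.00
  stratum Q5: N_h·S_h = 90·118.90 = 10701.00
Σ N_h S_h = 178874.60
n for stratum Q2 = 566·47045.60/178874.60 = 148.863 → 149

149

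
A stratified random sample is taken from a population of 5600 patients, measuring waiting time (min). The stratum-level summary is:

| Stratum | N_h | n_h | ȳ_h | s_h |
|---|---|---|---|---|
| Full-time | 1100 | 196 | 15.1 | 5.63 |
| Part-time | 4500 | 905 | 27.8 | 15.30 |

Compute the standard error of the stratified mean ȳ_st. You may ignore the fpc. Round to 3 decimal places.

SE(ȳ_st) ≈ 0.416

V̂(ȳ_st) = Σ W_h² s_h²/n_h, with W_h = N_h/N and N = 5600:
  stratum Full-time: (1100/5600)²·5.63²/196 = 0.00623979
  stratum Part-time: (4500/5600)²·15.30²/905 = 0.167026
V̂(ȳ_st) = 0.173265
SE(ȳ_st) = √0.173265 = 0.416252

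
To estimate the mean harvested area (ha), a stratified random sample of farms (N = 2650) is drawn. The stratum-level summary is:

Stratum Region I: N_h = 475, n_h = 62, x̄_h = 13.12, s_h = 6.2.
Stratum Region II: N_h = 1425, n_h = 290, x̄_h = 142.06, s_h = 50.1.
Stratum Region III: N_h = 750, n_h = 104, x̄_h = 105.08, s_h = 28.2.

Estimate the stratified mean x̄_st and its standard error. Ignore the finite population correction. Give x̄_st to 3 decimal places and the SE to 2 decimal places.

x̄_st = Σ W_h x̄_h = (475·13.12 + 1425·142.06 + 750·105.08)/2650 = 108.48208
V̂(x̄_st) = Σ W_h² s_h²/n_h, with W_h = N_h/N and N = 2650:
  stratum Region I: (475/2650)²·6.2²/62 = 0.0199199
  stratum Region II: (1425/2650)²·50.1²/290 = 2.50274
  stratum Region III: (750/2650)²·28.2²/104 = 0.612485
V̂(x̄_st) = 3.13514
SE(x̄_st) = √3.13514 = 1.77063

x̄_st ≈ 108.482, SE ≈ 1.77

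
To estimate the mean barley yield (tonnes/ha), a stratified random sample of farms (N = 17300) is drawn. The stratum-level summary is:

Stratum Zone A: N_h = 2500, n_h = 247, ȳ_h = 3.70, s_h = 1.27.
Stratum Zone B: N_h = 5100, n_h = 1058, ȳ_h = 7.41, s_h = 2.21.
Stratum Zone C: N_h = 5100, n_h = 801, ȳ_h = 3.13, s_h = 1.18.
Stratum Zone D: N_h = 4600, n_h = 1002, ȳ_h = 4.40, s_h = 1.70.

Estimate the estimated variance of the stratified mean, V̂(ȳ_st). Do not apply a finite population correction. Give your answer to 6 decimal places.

V̂(ȳ_st) = Σ W_h² s_h²/n_h, with W_h = N_h/N and N = 17300:
  stratum Zone A: (2500/17300)²·1.27²/247 = 0.000136364
  stratum Zone B: (5100/17300)²·2.21²/1058 = 0.000401187
  stratum Zone C: (5100/17300)²·1.18²/801 = 0.00015107
  stratum Zone D: (4600/17300)²·1.70²/1002 = 0.000203917
V̂(ȳ_st) = 0.000892538

V̂(ȳ_st) ≈ 0.000893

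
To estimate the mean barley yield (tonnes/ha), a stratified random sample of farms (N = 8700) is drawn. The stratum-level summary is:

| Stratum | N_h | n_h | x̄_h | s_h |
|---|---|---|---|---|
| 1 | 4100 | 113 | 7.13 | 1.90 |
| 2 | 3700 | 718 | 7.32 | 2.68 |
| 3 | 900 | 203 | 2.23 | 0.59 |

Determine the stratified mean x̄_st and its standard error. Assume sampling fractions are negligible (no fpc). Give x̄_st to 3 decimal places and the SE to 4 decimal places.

x̄_st ≈ 6.704, SE ≈ 0.0945

x̄_st = Σ W_h x̄_h = (4100·7.13 + 3700·7.32 + 900·2.23)/8700 = 6.70391
V̂(x̄_st) = Σ W_h² s_h²/n_h, with W_h = N_h/N and N = 8700:
  stratum 1: (4100/8700)²·1.90²/113 = 0.00709509
  stratum 2: (3700/8700)²·2.68²/718 = 0.0018093
  stratum 3: (900/8700)²·0.59²/203 = 1.83508e-05
V̂(x̄_st) = 0.00892274
SE(x̄_st) = √0.00892274 = 0.0944603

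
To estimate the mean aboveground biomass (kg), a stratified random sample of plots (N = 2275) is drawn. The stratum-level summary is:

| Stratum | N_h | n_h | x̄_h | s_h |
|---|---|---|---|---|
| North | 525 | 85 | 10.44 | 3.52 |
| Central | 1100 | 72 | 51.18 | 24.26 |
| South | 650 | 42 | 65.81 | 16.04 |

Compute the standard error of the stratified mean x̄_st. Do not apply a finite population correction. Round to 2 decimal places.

SE(x̄_st) ≈ 1.56

V̂(x̄_st) = Σ W_h² s_h²/n_h, with W_h = N_h/N and N = 2275:
  stratum North: (525/2275)²·3.52²/85 = 0.00776287
  stratum Central: (1100/2275)²·24.26²/72 = 1.91105
  stratum South: (650/2275)²·16.04²/42 = 0.500061
V̂(x̄_st) = 2.41887
SE(x̄_st) = √2.41887 = 1.55527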